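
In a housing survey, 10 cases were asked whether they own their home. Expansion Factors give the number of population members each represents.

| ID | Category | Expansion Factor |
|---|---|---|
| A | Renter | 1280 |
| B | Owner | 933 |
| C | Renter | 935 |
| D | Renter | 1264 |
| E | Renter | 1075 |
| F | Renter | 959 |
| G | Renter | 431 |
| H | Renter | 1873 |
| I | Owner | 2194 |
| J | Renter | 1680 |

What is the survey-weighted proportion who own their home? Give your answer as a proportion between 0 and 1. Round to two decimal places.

Sum of weights for 'Owner' = 933 + 2194 = 3127
Total weight = 1280 + 933 + 935 + 1264 + 1075 + 959 + 431 + 1873 + 2194 + 1680 = 12624
Weighted proportion = 3127 / 12624 = 0.24770279

0.25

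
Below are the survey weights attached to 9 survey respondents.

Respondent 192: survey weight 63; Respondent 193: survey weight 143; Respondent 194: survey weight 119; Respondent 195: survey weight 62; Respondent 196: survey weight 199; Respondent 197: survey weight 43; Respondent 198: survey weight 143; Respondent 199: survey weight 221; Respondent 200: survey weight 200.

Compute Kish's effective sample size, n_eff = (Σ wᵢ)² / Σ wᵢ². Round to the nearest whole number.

7

Σ wᵢ = 63 + 143 + 119 + 62 + 199 + 43 + 143 + 221 + 200 = 1193
Σ wᵢ² = 3969 + 20449 + 14161 + 3844 + 39601 + 1849 + 20449 + 48841 + 40000 = 193163
n_eff = 1193² / 193163 = 1423249 / 193163 = 7.3681243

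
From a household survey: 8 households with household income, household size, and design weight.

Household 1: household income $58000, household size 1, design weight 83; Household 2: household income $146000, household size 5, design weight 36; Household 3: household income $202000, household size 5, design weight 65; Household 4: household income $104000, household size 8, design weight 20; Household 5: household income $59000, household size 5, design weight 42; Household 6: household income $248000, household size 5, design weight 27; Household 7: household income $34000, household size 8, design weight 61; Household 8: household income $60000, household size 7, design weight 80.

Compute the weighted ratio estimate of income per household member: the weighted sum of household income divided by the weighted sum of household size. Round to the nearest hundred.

19300

Σ wᵢ·y = 58000×83 + 146000×36 + 202000×65 + 104000×20 + 59000×42 + 248000×27 + 34000×61 + 60000×80
  = 4814000 + 5256000 + 13130000 + 2080000 + 2478000 + 6696000 + 2074000 + 4800000 = 41328000
Σ wᵢ·x = 1×83 + 5×36 + 5×65 + 8×20 + 5×42 + 5×27 + 8×61 + 7×80
  = 83 + 180 + 325 + 160 + 210 + 135 + 488 + 560 = 2141
Ratio = 41328000 / 2141 = 19303.129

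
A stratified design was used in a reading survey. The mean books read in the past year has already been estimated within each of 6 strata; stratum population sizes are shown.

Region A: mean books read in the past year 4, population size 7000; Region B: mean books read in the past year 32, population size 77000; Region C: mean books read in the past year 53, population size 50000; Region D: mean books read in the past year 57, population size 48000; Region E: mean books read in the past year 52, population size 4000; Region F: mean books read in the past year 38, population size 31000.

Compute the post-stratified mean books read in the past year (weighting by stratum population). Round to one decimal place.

42.7

Σ Nₕ·x̄ₕ = 4×7000 + 32×77000 + 53×50000 + 57×48000 + 52×4000 + 38×31000
  = 28000 + 2464000 + 2650000 + 2736000 + 208000 + 1178000 = 9264000
Σ Nₕ = 7000 + 77000 + 50000 + 48000 + 4000 + 31000 = 217000
Overall mean = 9264000 / 217000 = 42.691244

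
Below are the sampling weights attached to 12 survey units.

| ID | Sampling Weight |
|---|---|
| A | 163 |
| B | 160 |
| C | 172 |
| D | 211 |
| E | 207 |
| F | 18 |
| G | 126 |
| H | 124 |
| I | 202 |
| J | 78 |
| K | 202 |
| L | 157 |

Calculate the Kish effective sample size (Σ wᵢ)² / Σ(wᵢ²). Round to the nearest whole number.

Σ wᵢ = 163 + 160 + 172 + 211 + 207 + 18 + 126 + 124 + 202 + 78 + 202 + 157 = 1820
Σ wᵢ² = 313040
n_eff = 1820² / 313040 = 3312400 / 313040 = 10.581395

11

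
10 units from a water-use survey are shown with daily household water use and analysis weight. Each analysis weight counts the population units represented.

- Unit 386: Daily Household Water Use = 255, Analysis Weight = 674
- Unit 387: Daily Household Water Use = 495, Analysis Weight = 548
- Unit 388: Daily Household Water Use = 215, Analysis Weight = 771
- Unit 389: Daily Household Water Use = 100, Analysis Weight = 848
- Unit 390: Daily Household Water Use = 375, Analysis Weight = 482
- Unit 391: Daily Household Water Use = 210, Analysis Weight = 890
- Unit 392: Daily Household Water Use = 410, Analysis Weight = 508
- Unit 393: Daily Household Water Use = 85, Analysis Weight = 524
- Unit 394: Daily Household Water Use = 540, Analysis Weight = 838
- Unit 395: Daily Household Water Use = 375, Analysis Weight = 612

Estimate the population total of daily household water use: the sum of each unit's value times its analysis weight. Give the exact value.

1996185

Weighted total = 1996185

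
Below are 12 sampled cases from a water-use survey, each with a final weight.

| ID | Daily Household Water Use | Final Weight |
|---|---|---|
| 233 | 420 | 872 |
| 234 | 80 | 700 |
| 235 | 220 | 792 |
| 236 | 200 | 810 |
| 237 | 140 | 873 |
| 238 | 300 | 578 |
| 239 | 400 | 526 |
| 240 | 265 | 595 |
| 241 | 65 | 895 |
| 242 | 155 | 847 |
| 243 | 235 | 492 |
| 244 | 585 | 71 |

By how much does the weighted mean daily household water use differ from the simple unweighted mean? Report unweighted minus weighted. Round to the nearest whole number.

36

Unweighted sum = 420 + 80 + 220 + 200 + 140 + 300 + 400 + 265 + 65 + 155 + 235 + 585 = 3065
Unweighted mean = 3065 / 12 = 255.41667
Weighted sum = 420×872 + 80×700 + 220×792 + 200×810 + 140×873 + 300×578 + 400×526 + 265×595 + 65×895 + 155×847 + 235×492 + 585×71
  = 366240 + 56000 + 174240 + 162000 + 122220 + 173400 + 210400 + 157675 + 58175 + 131285 + 115620 + 41535 = 1768790
Sum of weights = 872 + 700 + 792 + 810 + 873 + 578 + 526 + 595 + 895 + 847 + 492 + 71 = 8051
Weighted mean = 1768790 / 8051 = 219.69817
Difference (unweighted minus weighted) = 35.718493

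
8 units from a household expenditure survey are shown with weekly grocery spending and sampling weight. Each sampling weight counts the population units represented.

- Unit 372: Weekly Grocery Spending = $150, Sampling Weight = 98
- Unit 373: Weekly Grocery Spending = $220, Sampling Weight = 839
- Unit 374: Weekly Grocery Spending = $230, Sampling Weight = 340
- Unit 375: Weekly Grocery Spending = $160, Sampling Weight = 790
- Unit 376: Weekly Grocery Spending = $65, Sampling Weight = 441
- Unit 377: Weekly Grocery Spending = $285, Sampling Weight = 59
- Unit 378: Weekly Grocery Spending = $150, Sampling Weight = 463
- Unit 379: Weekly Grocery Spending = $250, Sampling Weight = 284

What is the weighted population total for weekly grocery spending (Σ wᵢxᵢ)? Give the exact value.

Weighted total = 150×98 + 220×839 + 230×340 + 160×790 + 65×441 + 285×59 + 150×463 + 250×284
  = 14700 + 184580 + 78200 + 126400 + 28665 + 16815 + 69450 + 71000 = 589810

589810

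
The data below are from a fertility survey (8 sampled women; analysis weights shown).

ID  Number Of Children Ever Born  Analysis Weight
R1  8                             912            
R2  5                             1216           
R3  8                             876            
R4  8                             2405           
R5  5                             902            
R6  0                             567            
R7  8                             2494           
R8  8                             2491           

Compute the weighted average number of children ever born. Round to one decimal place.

Weighted sum = 8×912 + 5×1216 + 8×876 + 8×2405 + 5×902 + 0×567 + 8×2494 + 8×2491
  = 84014
Sum of weights = 912 + 1216 + 876 + 2405 + 902 + 567 + 2494 + 2491 = 11863
Weighted mean = 84014 / 11863 = 7.0820197

7.1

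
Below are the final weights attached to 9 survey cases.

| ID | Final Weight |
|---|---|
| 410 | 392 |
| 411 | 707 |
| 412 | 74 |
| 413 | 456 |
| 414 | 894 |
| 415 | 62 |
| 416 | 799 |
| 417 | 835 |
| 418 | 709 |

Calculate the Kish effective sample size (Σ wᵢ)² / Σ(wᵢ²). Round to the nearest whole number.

7

Σ wᵢ = 4928
Σ wᵢ² = 153664 + 499849 + 5476 + 207936 + 799236 + 3844 + 638401 + 697225 + 502681 = 3508312
n_eff = 4928² / 3508312 = 24285184 / 3508312 = 6.9221848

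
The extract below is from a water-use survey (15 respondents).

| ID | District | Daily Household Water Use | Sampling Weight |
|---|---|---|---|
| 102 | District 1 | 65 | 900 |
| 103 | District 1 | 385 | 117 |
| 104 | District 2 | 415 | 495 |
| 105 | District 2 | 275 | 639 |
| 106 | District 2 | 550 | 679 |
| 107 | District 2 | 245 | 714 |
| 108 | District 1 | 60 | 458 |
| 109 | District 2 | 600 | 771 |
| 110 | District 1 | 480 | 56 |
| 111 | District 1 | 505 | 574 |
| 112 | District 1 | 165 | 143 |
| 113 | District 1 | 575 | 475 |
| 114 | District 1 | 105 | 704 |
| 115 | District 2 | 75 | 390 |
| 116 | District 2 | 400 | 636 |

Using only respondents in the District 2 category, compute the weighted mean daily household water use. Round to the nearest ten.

District 2 rows: 104, 105, 106, 107, 109, 115, 116
Weighted sum = 415×495 + 275×639 + 550×679 + 245×714 + 600×771 + 75×390 + 400×636
  = 205425 + 175725 + 373450 + 174930 + 462600 + 29250 + 254400 = 1675780
Sum of weights = 495 + 639 + 679 + 714 + 771 + 390 + 636 = 4324
Weighted mean = 1675780 / 4324 = 387.55319

390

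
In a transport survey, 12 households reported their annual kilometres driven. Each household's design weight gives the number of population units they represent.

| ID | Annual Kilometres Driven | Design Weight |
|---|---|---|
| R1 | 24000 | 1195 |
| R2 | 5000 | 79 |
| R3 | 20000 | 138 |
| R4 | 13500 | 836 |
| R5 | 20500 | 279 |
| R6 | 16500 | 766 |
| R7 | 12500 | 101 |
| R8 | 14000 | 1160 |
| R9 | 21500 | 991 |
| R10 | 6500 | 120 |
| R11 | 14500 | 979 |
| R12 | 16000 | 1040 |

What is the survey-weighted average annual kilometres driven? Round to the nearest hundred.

Weighted sum = 24000×1195 + 5000×79 + 20000×138 + 13500×836 + 20500×279 + 16500×766 + 12500×101 + 14000×1160 + 21500×991 + 6500×120 + 14500×979 + 16000×1040
  = 131904000
Sum of weights = 1195 + 79 + 138 + 836 + 279 + 766 + 101 + 1160 + 991 + 120 + 979 + 1040 = 7684
Weighted mean = 131904000 / 7684 = 17166.059

17200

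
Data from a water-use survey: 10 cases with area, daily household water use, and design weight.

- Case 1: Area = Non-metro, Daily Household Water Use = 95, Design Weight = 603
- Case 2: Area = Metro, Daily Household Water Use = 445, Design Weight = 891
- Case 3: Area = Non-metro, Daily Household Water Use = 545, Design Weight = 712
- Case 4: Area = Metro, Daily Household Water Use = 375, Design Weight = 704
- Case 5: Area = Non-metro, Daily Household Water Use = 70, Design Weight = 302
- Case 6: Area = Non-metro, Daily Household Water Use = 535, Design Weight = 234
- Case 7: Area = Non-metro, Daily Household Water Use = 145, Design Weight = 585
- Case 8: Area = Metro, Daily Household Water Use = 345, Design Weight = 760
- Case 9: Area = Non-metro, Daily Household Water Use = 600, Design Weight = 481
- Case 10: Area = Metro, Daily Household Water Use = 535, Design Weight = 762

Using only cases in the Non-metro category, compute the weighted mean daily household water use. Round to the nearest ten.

Non-metro rows: 1, 3, 5, 6, 7, 9
Weighted sum = 95×603 + 545×712 + 70×302 + 535×234 + 145×585 + 600×481
  = 57285 + 388040 + 21140 + 125190 + 84825 + 288600 = 965080
Sum of weights = 2917
Weighted mean = 965080 / 2917 = 330.84676

330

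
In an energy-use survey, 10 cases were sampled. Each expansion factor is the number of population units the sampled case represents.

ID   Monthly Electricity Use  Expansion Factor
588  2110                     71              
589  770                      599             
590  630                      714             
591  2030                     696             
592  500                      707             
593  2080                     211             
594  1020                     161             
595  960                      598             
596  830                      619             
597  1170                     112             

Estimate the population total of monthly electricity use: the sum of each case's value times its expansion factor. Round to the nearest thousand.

4649000

Weighted total = 2110×71 + 770×599 + 630×714 + 2030×696 + 500×707 + 2080×211 + 1020×161 + 960×598 + 830×619 + 1170×112
  = 149810 + 461230 + 449820 + 1412880 + 353500 + 438880 + 164220 + 574080 + 513770 + 131040 = 4649230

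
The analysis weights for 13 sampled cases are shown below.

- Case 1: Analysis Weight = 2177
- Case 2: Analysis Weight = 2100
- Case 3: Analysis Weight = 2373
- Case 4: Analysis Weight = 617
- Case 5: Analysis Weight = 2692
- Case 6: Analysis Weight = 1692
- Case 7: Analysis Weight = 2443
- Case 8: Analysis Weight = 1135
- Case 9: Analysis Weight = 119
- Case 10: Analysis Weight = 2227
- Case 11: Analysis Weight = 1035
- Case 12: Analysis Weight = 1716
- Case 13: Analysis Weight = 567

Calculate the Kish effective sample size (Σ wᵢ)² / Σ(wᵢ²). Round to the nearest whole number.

10

Σ wᵢ = 20893
Σ wᵢ² = 41838409
n_eff = 20893² / 41838409 = 436517449 / 41838409 = 10.433414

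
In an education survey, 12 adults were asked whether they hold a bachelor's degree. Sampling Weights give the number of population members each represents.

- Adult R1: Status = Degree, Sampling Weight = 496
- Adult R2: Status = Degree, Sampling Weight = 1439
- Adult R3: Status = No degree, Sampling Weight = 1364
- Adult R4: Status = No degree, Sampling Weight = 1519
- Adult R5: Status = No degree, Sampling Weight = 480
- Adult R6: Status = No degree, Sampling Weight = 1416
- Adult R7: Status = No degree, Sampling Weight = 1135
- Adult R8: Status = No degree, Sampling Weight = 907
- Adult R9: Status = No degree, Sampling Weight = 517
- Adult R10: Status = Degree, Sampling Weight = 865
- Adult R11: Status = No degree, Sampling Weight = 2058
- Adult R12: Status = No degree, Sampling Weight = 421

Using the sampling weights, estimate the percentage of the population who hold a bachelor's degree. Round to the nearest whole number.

Sum of weights for 'Degree' = 496 + 1439 + 865 = 2800
Total weight = 496 + 1439 + 1364 + 1519 + 480 + 1416 + 1135 + 907 + 517 + 865 + 2058 + 421 = 12617
Weighted proportion = 2800 / 12617 = 0.2219228 → 22.19228%

22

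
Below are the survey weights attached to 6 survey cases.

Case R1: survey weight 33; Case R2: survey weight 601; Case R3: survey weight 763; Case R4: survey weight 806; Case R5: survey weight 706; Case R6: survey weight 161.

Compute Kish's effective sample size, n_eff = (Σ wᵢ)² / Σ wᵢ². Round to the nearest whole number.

4

Σ wᵢ = 33 + 601 + 763 + 806 + 706 + 161 = 3070
Σ wᵢ² = 1089 + 361201 + 582169 + 649636 + 498436 + 25921 = 2118452
n_eff = 3070² / 2118452 = 9424900 / 2118452 = 4.4489561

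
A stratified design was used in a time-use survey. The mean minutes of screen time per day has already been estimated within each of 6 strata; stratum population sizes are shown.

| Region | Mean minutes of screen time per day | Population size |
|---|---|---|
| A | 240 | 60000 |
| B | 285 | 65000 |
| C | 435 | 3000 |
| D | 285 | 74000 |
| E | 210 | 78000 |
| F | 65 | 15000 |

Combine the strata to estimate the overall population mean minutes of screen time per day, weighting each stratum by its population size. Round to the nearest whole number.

246

Σ Nₕ·x̄ₕ = 240×60000 + 285×65000 + 435×3000 + 285×74000 + 210×78000 + 65×15000
  = 14400000 + 18525000 + 1305000 + 21090000 + 16380000 + 975000 = 72675000
Σ Nₕ = 60000 + 65000 + 3000 + 74000 + 78000 + 15000 = 295000
Overall mean = 72675000 / 295000 = 246.35593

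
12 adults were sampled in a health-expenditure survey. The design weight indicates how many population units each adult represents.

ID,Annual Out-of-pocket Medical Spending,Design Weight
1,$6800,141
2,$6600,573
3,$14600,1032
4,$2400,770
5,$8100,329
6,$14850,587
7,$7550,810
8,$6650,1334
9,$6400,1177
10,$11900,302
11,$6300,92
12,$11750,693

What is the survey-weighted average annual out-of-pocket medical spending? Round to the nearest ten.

Weighted sum = 6800×141 + 6600×573 + 14600×1032 + 2400×770 + 8100×329 + 14850×587 + 7550×810 + 6650×1334 + 6400×1177 + 11900×302 + 6300×92 + 11750×693
  = 67873200
Sum of weights = 141 + 573 + 1032 + 770 + 329 + 587 + 810 + 1334 + 1177 + 302 + 92 + 693 = 7840
Weighted mean = 67873200 / 7840 = 8657.2959

8660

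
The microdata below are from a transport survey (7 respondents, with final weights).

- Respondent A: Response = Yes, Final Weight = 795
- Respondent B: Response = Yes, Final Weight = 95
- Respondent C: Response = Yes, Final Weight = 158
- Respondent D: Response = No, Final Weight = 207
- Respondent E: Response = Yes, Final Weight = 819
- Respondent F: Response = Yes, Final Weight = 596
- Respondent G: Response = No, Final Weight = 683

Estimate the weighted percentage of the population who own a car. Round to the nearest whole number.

73

Sum of weights for 'Yes' = 795 + 95 + 158 + 819 + 596 = 2463
Total weight = 795 + 95 + 158 + 207 + 819 + 596 + 683 = 3353
Weighted proportion = 2463 / 3353 = 0.73456606 → 73.456606%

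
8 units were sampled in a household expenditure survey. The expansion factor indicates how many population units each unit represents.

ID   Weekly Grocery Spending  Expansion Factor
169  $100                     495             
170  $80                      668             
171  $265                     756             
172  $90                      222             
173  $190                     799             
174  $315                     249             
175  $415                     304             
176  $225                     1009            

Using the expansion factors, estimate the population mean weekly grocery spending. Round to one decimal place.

Weighted sum = 906690
Sum of weights = 4502
Weighted mean = 906690 / 4502 = 201.39716

201.4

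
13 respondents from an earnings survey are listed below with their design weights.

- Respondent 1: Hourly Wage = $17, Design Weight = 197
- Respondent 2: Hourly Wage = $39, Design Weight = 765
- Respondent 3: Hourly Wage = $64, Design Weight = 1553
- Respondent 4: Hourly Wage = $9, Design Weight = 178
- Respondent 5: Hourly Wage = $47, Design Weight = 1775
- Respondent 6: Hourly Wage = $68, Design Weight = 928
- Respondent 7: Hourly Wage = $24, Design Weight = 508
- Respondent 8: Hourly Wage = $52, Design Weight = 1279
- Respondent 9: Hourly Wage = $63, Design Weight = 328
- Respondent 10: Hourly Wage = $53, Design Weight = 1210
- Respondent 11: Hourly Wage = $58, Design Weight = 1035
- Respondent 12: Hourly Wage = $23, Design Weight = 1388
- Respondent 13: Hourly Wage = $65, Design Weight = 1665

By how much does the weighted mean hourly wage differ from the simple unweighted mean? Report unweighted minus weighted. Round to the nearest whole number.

-6

Unweighted sum = 582
Unweighted mean = 582 / 13 = 44.769231
Weighted sum = 644380
Sum of weights = 12809
Weighted mean = 644380 / 12809 = 50.306816
Difference (unweighted minus weighted) = -5.5375848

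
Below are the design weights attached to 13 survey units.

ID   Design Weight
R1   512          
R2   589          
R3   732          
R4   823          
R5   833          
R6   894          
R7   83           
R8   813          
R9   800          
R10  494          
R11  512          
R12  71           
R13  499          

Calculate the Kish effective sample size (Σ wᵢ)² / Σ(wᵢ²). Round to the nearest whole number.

Σ wᵢ = 7655
Σ wᵢ² = 5383423
n_eff = 7655² / 5383423 = 58599025 / 5383423 = 10.885086

11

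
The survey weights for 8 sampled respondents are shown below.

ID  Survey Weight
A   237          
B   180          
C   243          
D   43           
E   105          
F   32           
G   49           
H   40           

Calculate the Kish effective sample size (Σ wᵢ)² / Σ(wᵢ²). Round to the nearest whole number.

5

Σ wᵢ = 237 + 180 + 243 + 43 + 105 + 32 + 49 + 40 = 929
Σ wᵢ² = 56169 + 32400 + 59049 + 1849 + 11025 + 1024 + 2401 + 1600 = 165517
n_eff = 929² / 165517 = 863041 / 165517 = 5.2142136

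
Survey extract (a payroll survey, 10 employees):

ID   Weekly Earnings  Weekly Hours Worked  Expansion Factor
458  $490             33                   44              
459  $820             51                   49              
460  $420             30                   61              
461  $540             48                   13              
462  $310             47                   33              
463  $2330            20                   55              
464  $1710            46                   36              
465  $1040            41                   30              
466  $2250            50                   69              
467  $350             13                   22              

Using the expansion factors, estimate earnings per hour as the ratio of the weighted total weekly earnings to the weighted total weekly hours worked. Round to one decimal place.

31.2

Σ wᵢ·y = 490×44 + 820×49 + 420×61 + 540×13 + 310×33 + 2330×55 + 1710×36 + 1040×30 + 2250×69 + 350×22
  = 21560 + 40180 + 25620 + 7020 + 10230 + 128150 + 61560 + 31200 + 155250 + 7700 = 488470
Σ wᵢ·x = 33×44 + 51×49 + 30×61 + 48×13 + 47×33 + 20×55 + 46×36 + 41×30 + 50×69 + 13×22
  = 15678
Ratio = 488470 / 15678 = 31.156397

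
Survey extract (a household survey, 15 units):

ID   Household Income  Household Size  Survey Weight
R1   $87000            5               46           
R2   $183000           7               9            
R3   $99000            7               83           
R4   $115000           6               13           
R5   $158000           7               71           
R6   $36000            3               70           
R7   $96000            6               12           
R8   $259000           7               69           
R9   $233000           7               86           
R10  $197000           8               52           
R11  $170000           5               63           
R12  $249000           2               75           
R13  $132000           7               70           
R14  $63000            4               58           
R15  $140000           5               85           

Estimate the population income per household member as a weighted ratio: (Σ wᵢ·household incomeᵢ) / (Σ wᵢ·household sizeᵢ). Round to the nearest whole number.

Σ wᵢ·y = 132583000
Σ wᵢ·x = 4844
Ratio = 132583000 / 4844 = 27370.562

27371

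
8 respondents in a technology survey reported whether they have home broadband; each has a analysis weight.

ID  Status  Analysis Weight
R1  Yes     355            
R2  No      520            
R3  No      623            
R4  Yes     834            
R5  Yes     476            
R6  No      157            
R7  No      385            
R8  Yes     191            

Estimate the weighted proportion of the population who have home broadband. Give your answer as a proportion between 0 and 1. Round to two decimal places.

0.52

Sum of weights for 'Yes' = 355 + 834 + 476 + 191 = 1856
Total weight = 355 + 520 + 623 + 834 + 476 + 157 + 385 + 191 = 3541
Weighted proportion = 1856 / 3541 = 0.52414572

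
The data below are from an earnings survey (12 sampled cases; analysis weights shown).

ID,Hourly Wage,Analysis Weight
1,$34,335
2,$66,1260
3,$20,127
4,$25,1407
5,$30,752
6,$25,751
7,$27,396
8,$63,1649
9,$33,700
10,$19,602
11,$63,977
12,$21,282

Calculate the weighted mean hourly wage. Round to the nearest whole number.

42

Weighted sum = 34×335 + 66×1260 + 20×127 + 25×1407 + 30×752 + 25×751 + 27×396 + 63×1649 + 33×700 + 19×602 + 63×977 + 21×282
  = 11390 + 83160 + 2540 + 35175 + 22560 + 18775 + 10692 + 103887 + 23100 + 11438 + 61551 + 5922 = 390190
Sum of weights = 335 + 1260 + 127 + 1407 + 752 + 751 + 396 + 1649 + 700 + 602 + 977 + 282 = 9238
Weighted mean = 390190 / 9238 = 42.237497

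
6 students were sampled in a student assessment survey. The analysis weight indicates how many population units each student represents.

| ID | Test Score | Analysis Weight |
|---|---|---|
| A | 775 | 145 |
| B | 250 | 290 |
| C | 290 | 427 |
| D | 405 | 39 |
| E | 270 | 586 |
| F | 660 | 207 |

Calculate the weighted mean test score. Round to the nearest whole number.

366

Weighted sum = 775×145 + 250×290 + 290×427 + 405×39 + 270×586 + 660×207
  = 112375 + 72500 + 123830 + 15795 + 158220 + 136620 = 619340
Sum of weights = 145 + 290 + 427 + 39 + 586 + 207 = 1694
Weighted mean = 619340 / 1694 = 365.60803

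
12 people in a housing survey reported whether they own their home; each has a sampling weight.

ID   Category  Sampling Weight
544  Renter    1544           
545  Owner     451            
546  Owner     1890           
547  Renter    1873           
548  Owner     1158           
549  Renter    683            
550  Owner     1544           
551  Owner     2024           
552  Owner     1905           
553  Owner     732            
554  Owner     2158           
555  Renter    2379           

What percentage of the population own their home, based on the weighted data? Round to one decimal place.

64.7

Sum of weights for 'Owner' = 451 + 1890 + 1158 + 1544 + 2024 + 1905 + 732 + 2158 = 11862
Total weight = 1544 + 451 + 1890 + 1873 + 1158 + 683 + 1544 + 2024 + 1905 + 732 + 2158 + 2379 = 18341
Weighted proportion = 11862 / 18341 = 0.64674772 → 64.674772%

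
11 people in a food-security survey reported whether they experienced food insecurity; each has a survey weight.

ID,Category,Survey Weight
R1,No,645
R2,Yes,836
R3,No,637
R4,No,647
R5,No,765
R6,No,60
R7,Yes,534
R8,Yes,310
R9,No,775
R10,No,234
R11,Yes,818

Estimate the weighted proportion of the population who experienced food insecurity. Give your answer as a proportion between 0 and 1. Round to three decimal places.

0.399

Sum of weights for 'Yes' = 836 + 534 + 310 + 818 = 2498
Total weight = 6261
Weighted proportion = 2498 / 6261 = 0.3989778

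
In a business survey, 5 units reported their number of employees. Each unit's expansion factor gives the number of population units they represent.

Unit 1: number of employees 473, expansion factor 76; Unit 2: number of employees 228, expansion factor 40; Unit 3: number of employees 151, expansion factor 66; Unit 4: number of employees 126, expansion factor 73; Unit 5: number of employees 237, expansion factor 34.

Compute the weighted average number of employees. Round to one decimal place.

Weighted sum = 473×76 + 228×40 + 151×66 + 126×73 + 237×34
  = 35948 + 9120 + 9966 + 9198 + 8058 = 72290
Sum of weights = 76 + 40 + 66 + 73 + 34 = 289
Weighted mean = 72290 / 289 = 250.13841

250.1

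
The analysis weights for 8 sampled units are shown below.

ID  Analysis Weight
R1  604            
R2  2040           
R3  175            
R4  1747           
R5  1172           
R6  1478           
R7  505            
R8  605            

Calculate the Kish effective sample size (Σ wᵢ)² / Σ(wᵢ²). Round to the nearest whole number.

Σ wᵢ = 604 + 2040 + 175 + 1747 + 1172 + 1478 + 505 + 605 = 8326
Σ wᵢ² = 364816 + 4161600 + 30625 + 3052009 + 1373584 + 2184484 + 255025 + 366025 = 11788168
n_eff = 8326² / 11788168 = 69322276 / 11788168 = 5.8806658

6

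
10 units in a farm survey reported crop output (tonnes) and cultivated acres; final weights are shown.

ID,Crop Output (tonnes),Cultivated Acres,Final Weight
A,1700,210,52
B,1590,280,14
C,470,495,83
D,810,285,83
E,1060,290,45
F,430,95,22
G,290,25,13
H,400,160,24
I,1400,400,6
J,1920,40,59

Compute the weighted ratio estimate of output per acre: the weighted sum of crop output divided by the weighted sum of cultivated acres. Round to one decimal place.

3.9

Σ wᵢ·y = 1700×52 + 1590×14 + 470×83 + 810×83 + 1060×45 + 430×22 + 290×13 + 400×24 + 1400×6 + 1920×59
  = 88400 + 22260 + 39010 + 67230 + 47700 + 9460 + 3770 + 9600 + 8400 + 113280 = 409110
Σ wᵢ·x = 210×52 + 280×14 + 495×83 + 285×83 + 290×45 + 95×22 + 25×13 + 160×24 + 400×6 + 40×59
  = 10920 + 3920 + 41085 + 23655 + 13050 + 2090 + 325 + 3840 + 2400 + 2360 = 103645
Ratio = 409110 / 103645 = 3.9472237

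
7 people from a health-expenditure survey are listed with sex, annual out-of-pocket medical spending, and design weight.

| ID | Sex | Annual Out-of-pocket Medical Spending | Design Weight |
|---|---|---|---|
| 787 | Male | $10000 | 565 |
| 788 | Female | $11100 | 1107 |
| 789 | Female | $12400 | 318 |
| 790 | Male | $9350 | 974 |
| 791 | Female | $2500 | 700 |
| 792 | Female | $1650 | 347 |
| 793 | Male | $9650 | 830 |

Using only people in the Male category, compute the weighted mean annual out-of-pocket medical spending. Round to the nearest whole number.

Male rows: 787, 790, 793
Weighted sum = 10000×565 + 9350×974 + 9650×830
  = 22766400
Sum of weights = 565 + 974 + 830 = 2369
Weighted mean = 22766400 / 2369 = 9610.1309

9610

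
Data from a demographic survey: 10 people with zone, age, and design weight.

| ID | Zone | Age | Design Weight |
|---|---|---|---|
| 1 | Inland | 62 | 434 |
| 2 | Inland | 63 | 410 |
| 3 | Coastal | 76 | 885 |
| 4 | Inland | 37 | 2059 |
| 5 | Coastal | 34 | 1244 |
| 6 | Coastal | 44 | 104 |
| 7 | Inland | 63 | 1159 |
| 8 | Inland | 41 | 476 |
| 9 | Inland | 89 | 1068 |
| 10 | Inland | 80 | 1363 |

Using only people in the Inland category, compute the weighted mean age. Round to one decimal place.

61.1

Inland rows: 1, 2, 4, 7, 8, 9, 10
Weighted sum = 62×434 + 63×410 + 37×2059 + 63×1159 + 41×476 + 89×1068 + 80×1363
  = 26908 + 25830 + 76183 + 73017 + 19516 + 95052 + 109040 = 425546
Sum of weights = 434 + 410 + 2059 + 1159 + 476 + 1068 + 1363 = 6969
Weighted mean = 425546 / 6969 = 61.062706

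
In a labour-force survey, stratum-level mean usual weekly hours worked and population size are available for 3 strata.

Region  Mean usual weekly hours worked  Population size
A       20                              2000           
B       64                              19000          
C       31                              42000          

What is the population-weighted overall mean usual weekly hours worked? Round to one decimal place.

40.6

Σ Nₕ·x̄ₕ = 2558000
Σ Nₕ = 2000 + 19000 + 42000 = 63000
Overall mean = 2558000 / 63000 = 40.603175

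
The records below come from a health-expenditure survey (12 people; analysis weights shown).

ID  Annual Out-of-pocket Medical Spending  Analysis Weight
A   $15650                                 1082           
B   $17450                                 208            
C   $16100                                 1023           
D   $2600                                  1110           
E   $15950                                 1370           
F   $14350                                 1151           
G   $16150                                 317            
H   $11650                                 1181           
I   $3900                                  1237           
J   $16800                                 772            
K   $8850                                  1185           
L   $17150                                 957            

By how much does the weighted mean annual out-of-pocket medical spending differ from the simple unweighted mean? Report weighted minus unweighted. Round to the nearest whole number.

-813

Unweighted sum = 15650 + 17450 + 16100 + 2600 + 15950 + 14350 + 16150 + 11650 + 3900 + 16800 + 8850 + 17150 = 156600
Unweighted mean = 156600 / 12 = 13050
Weighted sum = 15650×1082 + 17450×208 + 16100×1023 + 2600×1110 + 15950×1370 + 14350×1151 + 16150×317 + 11650×1181 + 3900×1237 + 16800×772 + 8850×1185 + 17150×957
  = 16933300 + 3629600 + 16470300 + 2886000 + 21851500 + 16516850 + 5119550 + 13758650 + 4824300 + 12969600 + 10487250 + 16412550 = 141859450
Sum of weights = 1082 + 208 + 1023 + 1110 + 1370 + 1151 + 317 + 1181 + 1237 + 772 + 1185 + 957 = 11593
Weighted mean = 141859450 / 11593 = 12236.647
Difference (weighted minus unweighted) = -813.35289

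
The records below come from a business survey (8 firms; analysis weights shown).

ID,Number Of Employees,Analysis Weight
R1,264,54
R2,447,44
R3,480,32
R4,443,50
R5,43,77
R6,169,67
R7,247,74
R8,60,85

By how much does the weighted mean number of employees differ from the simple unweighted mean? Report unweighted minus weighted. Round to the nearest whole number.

43

Unweighted sum = 264 + 447 + 480 + 443 + 43 + 169 + 247 + 60 = 2153
Unweighted mean = 2153 / 8 = 269.125
Weighted sum = 264×54 + 447×44 + 480×32 + 443×50 + 43×77 + 169×67 + 247×74 + 60×85
  = 14256 + 19668 + 15360 + 22150 + 3311 + 11323 + 18278 + 5100 = 109446
Sum of weights = 54 + 44 + 32 + 50 + 77 + 67 + 74 + 85 = 483
Weighted mean = 109446 / 483 = 226.59627
Difference (unweighted minus weighted) = 42.528727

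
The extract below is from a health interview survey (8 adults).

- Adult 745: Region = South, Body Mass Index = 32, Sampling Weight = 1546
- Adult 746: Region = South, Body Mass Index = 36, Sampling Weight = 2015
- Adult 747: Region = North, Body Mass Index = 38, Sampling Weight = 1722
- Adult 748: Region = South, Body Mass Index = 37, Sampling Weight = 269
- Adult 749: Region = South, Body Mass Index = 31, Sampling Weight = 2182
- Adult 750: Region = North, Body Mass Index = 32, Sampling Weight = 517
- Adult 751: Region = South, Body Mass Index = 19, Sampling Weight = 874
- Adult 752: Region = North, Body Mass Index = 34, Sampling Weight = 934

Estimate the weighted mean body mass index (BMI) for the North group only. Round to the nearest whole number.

North rows: 747, 750, 752
Weighted sum = 38×1722 + 32×517 + 34×934
  = 65436 + 16544 + 31756 = 113736
Sum of weights = 3173
Weighted mean = 113736 / 3173 = 35.844942

36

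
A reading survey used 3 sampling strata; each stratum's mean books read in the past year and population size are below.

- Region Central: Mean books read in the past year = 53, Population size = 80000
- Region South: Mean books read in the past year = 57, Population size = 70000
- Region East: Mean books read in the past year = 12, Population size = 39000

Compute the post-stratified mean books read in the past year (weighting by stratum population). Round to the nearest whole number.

46

Σ Nₕ·x̄ₕ = 53×80000 + 57×70000 + 12×39000
  = 4240000 + 3990000 + 468000 = 8698000
Σ Nₕ = 80000 + 70000 + 39000 = 189000
Overall mean = 8698000 / 189000 = 46.021164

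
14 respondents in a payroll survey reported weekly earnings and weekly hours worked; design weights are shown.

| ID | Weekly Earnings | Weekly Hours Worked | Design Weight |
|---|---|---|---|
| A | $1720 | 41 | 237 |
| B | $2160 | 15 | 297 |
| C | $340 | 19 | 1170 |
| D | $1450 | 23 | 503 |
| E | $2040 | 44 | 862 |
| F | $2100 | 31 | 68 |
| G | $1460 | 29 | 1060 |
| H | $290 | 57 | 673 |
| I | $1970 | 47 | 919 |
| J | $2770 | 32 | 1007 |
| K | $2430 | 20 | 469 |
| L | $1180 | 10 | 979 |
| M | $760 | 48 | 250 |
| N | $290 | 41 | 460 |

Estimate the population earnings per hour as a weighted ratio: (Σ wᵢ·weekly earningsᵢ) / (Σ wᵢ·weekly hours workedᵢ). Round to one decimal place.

Σ wᵢ·y = 13038470
Σ wᵢ·x = 282555
Ratio = 13038470 / 282555 = 46.144892

46.1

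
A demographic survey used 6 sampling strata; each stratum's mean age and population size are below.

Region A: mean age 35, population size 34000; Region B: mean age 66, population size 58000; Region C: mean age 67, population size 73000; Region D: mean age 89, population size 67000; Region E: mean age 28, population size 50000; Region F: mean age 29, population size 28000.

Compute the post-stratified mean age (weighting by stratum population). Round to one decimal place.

58.3

Σ Nₕ·x̄ₕ = 35×34000 + 66×58000 + 67×73000 + 89×67000 + 28×50000 + 29×28000
  = 18084000
Σ Nₕ = 310000
Overall mean = 18084000 / 310000 = 58.335484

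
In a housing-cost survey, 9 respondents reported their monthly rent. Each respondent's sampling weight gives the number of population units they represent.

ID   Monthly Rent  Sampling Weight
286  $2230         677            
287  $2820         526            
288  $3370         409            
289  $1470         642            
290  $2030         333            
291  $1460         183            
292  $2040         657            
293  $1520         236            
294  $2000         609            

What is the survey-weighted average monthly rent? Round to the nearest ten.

Weighted sum = 9175270
Sum of weights = 677 + 526 + 409 + 642 + 333 + 183 + 657 + 236 + 609 = 4272
Weighted mean = 9175270 / 4272 = 2147.7692

2150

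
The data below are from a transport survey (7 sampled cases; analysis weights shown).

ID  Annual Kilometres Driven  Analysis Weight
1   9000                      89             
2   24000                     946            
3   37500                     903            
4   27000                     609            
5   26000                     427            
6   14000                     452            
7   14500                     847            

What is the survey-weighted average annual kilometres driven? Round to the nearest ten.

Weighted sum = 9000×89 + 24000×946 + 37500×903 + 27000×609 + 26000×427 + 14000×452 + 14500×847
  = 801000 + 22704000 + 33862500 + 16443000 + 11102000 + 6328000 + 12281500 = 103522000
Sum of weights = 4273
Weighted mean = 103522000 / 4273 = 24227.007

24230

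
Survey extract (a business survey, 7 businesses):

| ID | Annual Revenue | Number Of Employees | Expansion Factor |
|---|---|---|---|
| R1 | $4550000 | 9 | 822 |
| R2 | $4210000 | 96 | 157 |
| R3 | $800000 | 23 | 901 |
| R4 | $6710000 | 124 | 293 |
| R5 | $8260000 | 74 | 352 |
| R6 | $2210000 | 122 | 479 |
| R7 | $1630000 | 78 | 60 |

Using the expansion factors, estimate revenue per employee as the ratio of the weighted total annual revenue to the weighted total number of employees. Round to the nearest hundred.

66100

Σ wᵢ·y = 4550000×822 + 4210000×157 + 800000×901 + 6710000×293 + 8260000×352 + 2210000×479 + 1630000×60
  = 3740100000 + 660970000 + 720800000 + 1966030000 + 2907520000 + 1058590000 + 97800000 = 11151810000
Σ wᵢ·x = 168691
Ratio = 11151810000 / 168691 = 66107.913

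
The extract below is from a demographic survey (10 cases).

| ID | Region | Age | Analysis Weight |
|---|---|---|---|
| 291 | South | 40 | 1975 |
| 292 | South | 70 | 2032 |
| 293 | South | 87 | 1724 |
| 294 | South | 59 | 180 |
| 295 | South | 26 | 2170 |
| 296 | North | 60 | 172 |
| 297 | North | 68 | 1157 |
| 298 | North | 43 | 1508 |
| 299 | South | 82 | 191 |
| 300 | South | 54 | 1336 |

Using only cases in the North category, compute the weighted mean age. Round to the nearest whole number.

North rows: 296, 297, 298
Weighted sum = 60×172 + 68×1157 + 43×1508
  = 153840
Sum of weights = 172 + 1157 + 1508 = 2837
Weighted mean = 153840 / 2837 = 54.226295

54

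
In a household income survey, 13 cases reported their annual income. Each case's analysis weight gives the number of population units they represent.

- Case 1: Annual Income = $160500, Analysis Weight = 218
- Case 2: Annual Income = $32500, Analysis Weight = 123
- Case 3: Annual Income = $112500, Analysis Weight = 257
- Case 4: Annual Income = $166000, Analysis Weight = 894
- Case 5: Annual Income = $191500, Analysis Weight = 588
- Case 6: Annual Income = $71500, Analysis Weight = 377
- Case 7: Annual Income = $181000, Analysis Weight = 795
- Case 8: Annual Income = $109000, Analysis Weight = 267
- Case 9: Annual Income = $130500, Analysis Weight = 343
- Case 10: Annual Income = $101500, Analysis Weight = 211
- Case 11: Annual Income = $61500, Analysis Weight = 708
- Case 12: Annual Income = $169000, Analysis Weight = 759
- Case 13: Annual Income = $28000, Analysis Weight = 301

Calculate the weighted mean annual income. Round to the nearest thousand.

Weighted sum = 775277500
Sum of weights = 5841
Weighted mean = 775277500 / 5841 = 132730.27

133000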